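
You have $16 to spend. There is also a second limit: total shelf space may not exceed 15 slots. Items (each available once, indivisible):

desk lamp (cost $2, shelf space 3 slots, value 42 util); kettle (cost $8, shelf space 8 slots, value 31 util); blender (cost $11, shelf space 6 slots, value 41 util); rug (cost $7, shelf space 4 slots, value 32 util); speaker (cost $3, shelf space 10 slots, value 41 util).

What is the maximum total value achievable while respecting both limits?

Feasible sets respecting both limits:
- desk lamp+blender: cost 13, shelf space 9, value 83
- desk lamp+speaker: cost 5, shelf space 13, value 83
- desk lamp+rug: cost 9, shelf space 7, value 74
Best: 83 util.

83 util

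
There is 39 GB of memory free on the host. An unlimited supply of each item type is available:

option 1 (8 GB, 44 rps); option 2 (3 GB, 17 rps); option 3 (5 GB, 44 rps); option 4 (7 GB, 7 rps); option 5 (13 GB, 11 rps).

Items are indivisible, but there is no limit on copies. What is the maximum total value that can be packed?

Best value-per-unit is option 3 at 44/5; filling with it alone gives 7×44 = 308.
Optimal mix: 1×option 2 + 7×option 3 → memory 38, value 325.

325 rps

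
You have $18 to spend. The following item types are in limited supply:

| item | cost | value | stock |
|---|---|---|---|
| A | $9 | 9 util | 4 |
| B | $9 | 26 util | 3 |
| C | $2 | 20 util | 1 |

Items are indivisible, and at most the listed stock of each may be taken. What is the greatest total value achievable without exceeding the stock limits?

52 util

Best selections within cost 18 and stock limits:
- 2×B: cost 18, value 52
- 1×B + 1×C: cost 11, value 46
- 1×A + 1×B: cost 18, value 35
Best: 52 util.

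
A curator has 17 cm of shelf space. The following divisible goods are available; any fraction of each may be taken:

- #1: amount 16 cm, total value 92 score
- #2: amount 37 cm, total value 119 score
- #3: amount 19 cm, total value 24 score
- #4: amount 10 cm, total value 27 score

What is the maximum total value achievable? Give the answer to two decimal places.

Take in order of value per unit:
- #1 (92/16 per unit): all 16 → value 92, running total 92.00
- #2 (119/37 per unit): 1 of 37 → value 1×119/37 = 3.2162, running total 95.22
Total 95.22.

95.22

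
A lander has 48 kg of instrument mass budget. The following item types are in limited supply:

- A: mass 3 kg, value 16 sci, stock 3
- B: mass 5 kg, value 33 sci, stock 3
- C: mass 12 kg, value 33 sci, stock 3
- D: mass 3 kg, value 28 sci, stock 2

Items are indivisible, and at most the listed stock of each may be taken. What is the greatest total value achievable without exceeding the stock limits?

Best selections within mass 48 and stock limits:
- 1×A + 3×B + 2×C + 2×D: mass 48, value 237
- 3×A + 3×B + 1×C + 2×D: mass 42, value 236
Best: 237 sci.

237 sci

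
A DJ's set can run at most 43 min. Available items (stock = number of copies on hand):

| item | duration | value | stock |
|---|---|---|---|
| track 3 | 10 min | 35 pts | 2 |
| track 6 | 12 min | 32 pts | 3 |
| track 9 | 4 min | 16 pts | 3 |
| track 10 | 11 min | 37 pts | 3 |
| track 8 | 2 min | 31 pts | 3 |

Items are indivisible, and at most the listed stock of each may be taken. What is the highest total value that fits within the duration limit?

220 pts

Best selections within duration 43 and stock limits:
- 1×track 9 + 3×track 10 + 3×track 8: duration 43, value 220
- 1×track 3 + 1×track 9 + 2×track 10 + 3×track 8: duration 42, value 218
Best: 220 pts.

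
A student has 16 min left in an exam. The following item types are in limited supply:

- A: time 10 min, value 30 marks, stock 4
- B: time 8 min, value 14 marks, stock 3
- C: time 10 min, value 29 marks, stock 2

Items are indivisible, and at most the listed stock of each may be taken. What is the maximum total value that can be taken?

Best selections within time 16 and stock limits:
- 1×A: time 10, value 30
- 1×C: time 10, value 29
Best: 30 marks.

30 marks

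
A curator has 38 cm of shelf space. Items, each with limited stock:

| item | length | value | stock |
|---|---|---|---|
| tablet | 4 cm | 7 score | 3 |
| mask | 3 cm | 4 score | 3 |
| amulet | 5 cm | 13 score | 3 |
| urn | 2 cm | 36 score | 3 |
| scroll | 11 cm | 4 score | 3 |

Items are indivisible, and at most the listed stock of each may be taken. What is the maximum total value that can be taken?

Best selections within length 38 and stock limits:
- 2×tablet + 3×mask + 3×amulet + 3×urn: length 38, value 173
- 3×tablet + 1×mask + 3×amulet + 3×urn: length 36, value 172
- 2×tablet + 2×mask + 3×amulet + 3×urn: length 35, value 169
Best: 173 score.

173 score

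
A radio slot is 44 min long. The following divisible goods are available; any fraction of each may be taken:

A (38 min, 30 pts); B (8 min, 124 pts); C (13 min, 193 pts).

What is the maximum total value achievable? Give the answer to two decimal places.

335.16

Take in order of value per unit:
- B (124/8 per unit): all 8 → value 124, running total 124.00
- C (193/13 per unit): all 13 → value 193, running total 317.00
- A (30/38 per unit): 23 of 38 → value 23×30/38 = 18.1579, running total 335.16
Total 335.16.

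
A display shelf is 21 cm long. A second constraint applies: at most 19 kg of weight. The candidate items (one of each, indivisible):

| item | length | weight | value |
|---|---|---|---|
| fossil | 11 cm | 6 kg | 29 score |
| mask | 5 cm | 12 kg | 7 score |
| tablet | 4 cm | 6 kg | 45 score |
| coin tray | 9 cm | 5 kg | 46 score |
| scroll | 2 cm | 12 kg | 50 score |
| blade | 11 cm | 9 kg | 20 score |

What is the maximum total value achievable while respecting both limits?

Feasible sets respecting both limits:
- coin tray+scroll: length 11, weight 17, value 96
- tablet+scroll: length 6, weight 18, value 95
- tablet+coin tray: length 13, weight 11, value 91
Best: 96 score.

96 score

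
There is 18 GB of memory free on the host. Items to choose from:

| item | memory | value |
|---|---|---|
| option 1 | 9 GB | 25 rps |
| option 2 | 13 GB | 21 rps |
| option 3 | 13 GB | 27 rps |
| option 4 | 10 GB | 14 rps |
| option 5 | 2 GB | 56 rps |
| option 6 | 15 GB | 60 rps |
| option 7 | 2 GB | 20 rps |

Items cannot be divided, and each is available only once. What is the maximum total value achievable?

Check high-value combinations within 18 GB:
- option 5+option 6: memory 2+15=17, value 56+60=116
- option 3+option 5+option 7: memory 13+2+2=17, value 27+56+20=103
- option 1+option 5+option 7: memory 9+2+2=13, value 25+56+20=101
- option 2+option 5+option 7: memory 13+2+2=17, value 21+56+20=97
- option 4+option 5+option 7: memory 10+2+2=14, value 14+56+20=90
Best: 116 rps.

116 rps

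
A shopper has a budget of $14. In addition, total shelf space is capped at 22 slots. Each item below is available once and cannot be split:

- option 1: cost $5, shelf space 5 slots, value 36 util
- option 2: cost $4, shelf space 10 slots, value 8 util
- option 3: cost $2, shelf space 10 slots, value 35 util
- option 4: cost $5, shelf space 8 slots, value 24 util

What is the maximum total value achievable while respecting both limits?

71 util

Feasible sets respecting both limits:
- option 1+option 3: cost 7, shelf space 15, value 71
- option 1+option 4: cost 10, shelf space 13, value 60
- option 3+option 4: cost 7, shelf space 18, value 59
Best: 71 util.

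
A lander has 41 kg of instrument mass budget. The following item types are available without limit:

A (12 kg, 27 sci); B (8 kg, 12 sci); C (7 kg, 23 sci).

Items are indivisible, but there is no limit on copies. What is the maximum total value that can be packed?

Best value-per-unit is C at 23/7; filling with it alone gives 5×23 = 115.
Optimal mix: 1×A + 4×C → mass 40, value 119.

119 sci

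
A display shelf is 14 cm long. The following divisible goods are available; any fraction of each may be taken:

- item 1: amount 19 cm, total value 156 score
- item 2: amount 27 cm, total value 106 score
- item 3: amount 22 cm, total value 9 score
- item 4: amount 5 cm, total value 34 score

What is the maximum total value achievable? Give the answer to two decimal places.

114.95

Take in order of value per unit:
- item 1 (156/19 per unit): 14 of 19 → value 14×156/19 = 114.9474, running total 114.95
Total 114.95.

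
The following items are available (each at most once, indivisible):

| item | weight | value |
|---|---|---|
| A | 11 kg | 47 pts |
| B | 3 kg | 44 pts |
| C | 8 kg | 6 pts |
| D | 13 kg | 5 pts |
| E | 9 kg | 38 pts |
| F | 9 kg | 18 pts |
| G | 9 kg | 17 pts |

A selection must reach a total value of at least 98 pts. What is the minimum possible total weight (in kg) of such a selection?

21

Subsets with value ≥ 98, sorted by total weight:
- B+E+F: weight 21, value 100
- B+E+G: weight 21, value 99
Minimum weight: 21 kg.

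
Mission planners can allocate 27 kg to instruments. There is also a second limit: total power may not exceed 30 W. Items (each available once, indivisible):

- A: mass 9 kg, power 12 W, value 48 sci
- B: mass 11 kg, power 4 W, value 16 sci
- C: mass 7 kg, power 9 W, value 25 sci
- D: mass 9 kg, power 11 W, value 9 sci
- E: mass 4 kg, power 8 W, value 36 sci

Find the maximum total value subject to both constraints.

109 sci

Feasible sets respecting both limits:
- A+C+E: mass 20, power 29, value 109
- A+B+E: mass 24, power 24, value 100
- A+B+C: mass 27, power 25, value 89
- A+E: mass 13, power 20, value 84
Best: 109 sci.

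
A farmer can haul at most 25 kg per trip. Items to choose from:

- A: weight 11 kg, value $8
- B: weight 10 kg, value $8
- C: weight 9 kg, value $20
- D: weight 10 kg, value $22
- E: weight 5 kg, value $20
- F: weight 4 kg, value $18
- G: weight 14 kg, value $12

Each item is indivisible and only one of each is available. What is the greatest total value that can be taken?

Check high-value combinations within 25 kg:
- C+D+E: weight 9+10+5=24, value 20+22+20=62
- D+E+F: weight 10+5+4=19, value 22+20+18=60
- C+D+F: weight 9+10+4=23, value 20+22+18=60
- C+E+F: weight 9+5+4=18, value 20+20+18=58
Best: $62.

$62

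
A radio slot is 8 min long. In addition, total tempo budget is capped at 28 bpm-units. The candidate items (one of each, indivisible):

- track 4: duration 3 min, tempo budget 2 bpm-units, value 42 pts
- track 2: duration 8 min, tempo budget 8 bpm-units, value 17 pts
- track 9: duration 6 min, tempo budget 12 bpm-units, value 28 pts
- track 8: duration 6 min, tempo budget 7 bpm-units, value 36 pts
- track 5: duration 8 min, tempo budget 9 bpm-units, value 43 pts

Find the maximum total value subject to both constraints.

43 pts

Feasible sets respecting both limits:
- track 5: duration 8, tempo budget 9, value 43
- track 4: duration 3, tempo budget 2, value 42
- track 8: duration 6, tempo budget 7, value 36
Best: 43 pts.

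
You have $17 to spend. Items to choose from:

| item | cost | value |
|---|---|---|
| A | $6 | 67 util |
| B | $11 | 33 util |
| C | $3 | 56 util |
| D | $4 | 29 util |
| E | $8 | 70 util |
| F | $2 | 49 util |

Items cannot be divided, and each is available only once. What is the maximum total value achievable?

204 util

This is a 0/1 knapsack; check combinations near the capacity.
- C+D+E+F: cost 3+4+8+2=17, value 56+29+70+49=204
- A+C+D+F: cost 6+3+4+2=15, value 67+56+29+49=201
- A+C+E: cost 6+3+8=17, value 67+56+70=193
Best: 204 util.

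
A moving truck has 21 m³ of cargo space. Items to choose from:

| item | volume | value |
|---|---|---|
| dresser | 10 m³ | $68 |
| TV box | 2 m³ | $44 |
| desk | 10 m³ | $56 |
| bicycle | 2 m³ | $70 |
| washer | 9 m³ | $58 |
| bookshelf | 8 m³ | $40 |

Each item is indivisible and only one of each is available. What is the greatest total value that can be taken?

Check high-value combinations within 21 m³:
- TV box+bicycle+washer+bookshelf: volume 2+2+9+8=21, value 44+70+58+40=212
- dresser+bicycle+washer: volume 10+2+9=21, value 68+70+58=196
- desk+bicycle+washer: volume 10+2+9=21, value 56+70+58=184
- dresser+TV box+bicycle: volume 10+2+2=14, value 68+44+70=182
Best: $212.

$212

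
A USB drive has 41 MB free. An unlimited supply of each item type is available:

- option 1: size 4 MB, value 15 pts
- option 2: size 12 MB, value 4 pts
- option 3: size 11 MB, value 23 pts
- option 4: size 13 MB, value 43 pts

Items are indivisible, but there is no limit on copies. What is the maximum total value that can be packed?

150 pts

Best value-per-unit is option 1 at 15/4, and filling with it alone uses size 10×4=40. No mix of the others beats 10×15 = 150.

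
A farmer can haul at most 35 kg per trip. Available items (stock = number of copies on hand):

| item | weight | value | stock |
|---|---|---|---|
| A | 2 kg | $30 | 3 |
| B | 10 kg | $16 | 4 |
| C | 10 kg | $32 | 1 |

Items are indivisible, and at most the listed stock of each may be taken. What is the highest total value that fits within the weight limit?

$138

Best selections within weight 35 and stock limits:
- 3×A + 1×B + 1×C: weight 26, value 138
- 2×A + 2×B + 1×C: weight 34, value 124
- 3×A + 1×C: weight 16, value 122
Best: $138.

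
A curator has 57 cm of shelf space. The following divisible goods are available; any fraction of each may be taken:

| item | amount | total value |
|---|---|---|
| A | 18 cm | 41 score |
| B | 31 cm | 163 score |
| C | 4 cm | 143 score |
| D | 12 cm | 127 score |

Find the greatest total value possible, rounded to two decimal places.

Take in order of value per unit:
- C (143/4 per unit): all 4 → value 143, running total 143.00
- D (127/12 per unit): all 12 → value 127, running total 270.00
- B (163/31 per unit): all 31 → value 163, running total 433.00
- A (41/18 per unit): 10 of 18 → value 10×41/18 = 22.7778, running total 455.78
Total 455.78.

455.78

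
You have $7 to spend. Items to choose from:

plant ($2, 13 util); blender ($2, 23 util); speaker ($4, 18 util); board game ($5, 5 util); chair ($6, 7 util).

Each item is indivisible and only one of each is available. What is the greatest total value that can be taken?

41 util

Check high-value combinations within $7:
- blender+speaker: cost 2+4=6, value 23+18=41
- plant+blender: cost 2+2=4, value 13+23=36
- plant+speaker: cost 2+4=6, value 13+18=31
Best: 41 util.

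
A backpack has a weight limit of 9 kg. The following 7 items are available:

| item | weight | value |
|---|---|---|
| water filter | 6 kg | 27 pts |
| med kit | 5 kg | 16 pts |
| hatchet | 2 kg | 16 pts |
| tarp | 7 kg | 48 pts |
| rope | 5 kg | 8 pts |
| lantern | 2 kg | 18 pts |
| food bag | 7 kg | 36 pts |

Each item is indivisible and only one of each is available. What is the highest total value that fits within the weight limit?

This is a 0/1 knapsack; check combinations near the capacity.
- tarp+lantern: weight 7+2=9, value 48+18=66
- hatchet+tarp: weight 2+7=9, value 16+48=64
- lantern+food bag: weight 2+7=9, value 18+36=54
Best: 66 pts.

66 pts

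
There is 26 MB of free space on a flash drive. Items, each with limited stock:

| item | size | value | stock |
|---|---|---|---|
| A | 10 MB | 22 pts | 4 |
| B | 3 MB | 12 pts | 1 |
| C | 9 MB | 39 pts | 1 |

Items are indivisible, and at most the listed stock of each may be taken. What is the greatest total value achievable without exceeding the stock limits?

73 pts

Best selections within size 26 and stock limits:
- 1×A + 1×B + 1×C: size 22, value 73
- 1×A + 1×C: size 19, value 61
- 2×A + 1×B: size 23, value 56
Best: 73 pts.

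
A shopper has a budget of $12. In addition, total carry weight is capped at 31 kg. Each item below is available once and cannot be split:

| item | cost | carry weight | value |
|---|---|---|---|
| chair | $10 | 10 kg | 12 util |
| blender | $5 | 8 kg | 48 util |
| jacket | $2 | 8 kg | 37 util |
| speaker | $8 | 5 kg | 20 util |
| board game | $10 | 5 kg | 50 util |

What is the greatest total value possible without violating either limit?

87 util

Feasible sets respecting both limits:
- jacket+board game: cost 12, carry weight 13, value 87
- blender+jacket: cost 7, carry weight 16, value 85
- jacket+speaker: cost 10, carry weight 13, value 57
Best: 87 util.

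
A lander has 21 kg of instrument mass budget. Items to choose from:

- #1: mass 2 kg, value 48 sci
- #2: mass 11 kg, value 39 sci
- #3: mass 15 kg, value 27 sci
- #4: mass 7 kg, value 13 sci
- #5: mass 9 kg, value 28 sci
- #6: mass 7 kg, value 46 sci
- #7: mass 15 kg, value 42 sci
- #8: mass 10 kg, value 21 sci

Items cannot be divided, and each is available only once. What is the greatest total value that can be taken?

133 sci

Check high-value combinations within 21 kg:
- #1+#2+#6: mass 2+11+7=20, value 48+39+46=133
- #1+#5+#6: mass 2+9+7=18, value 48+28+46=122
- #1+#6+#8: mass 2+7+10=19, value 48+46+21=115
- #1+#4+#6: mass 2+7+7=16, value 48+13+46=107
- #1+#2+#4: mass 2+11+7=20, value 48+39+13=100
Best: 133 sci.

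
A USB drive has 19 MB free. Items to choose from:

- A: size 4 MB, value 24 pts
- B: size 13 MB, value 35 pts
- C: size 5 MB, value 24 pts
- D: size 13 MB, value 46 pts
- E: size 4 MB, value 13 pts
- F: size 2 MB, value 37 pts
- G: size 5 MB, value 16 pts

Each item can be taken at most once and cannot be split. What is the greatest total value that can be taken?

Check high-value combinations within 19 MB:
- A+D+F: size 4+13+2=19, value 24+46+37=107
- A+C+F+G: size 4+5+2+5=16, value 24+24+37+16=101
- A+C+E+F: size 4+5+4+2=15, value 24+24+13+37=98
Best: 107 pts.

107 pts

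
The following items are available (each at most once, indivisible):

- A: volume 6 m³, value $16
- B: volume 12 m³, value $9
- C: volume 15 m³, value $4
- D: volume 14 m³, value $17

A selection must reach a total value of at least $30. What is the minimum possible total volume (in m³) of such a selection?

Subsets with value ≥ 30, sorted by total volume:
- A+D: volume 20, value 33
- A+B+D: volume 32, value 42
- A+C+D: volume 35, value 37
- B+C+D: volume 41, value 30
Minimum volume: 20 m³.

20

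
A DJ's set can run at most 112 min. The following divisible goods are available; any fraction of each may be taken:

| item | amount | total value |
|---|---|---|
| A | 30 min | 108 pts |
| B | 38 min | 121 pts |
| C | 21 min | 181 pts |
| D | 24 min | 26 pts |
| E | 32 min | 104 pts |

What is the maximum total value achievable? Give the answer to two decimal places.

485.34

Take in order of value per unit:
- C (181/21 per unit): all 21 → value 181, running total 181.00
- A (108/30 per unit): all 30 → value 108, running total 289.00
- E (104/32 per unit): all 32 → value 104, running total 393.00
- B (121/38 per unit): 29 of 38 → value 29×121/38 = 92.3421, running total 485.34
Total 485.34.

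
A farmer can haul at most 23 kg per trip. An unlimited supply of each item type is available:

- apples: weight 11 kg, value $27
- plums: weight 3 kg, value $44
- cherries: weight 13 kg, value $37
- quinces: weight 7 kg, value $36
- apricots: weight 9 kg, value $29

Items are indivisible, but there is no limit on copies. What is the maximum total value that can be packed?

$308

Best value-per-unit is plums at 44/3, and filling with it alone uses weight 7×3=21. No mix of the others beats 7×44 = 308.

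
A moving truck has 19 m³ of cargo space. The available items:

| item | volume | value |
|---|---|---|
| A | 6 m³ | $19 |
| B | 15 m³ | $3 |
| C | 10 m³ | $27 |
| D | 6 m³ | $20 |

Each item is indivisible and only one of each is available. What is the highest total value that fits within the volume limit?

Check high-value combinations within 19 m³:
- C+D: volume 10+6=16, value 27+20=47
- A+C: volume 6+10=16, value 19+27=46
- A+D: volume 6+6=12, value 19+20=39
- C: volume 10, value 27
- D: volume 6, value 20
Best: $47.

$47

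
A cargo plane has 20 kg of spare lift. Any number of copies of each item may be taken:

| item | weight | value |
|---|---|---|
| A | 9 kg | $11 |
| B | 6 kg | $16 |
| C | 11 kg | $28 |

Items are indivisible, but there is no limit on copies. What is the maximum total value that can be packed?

Best value-per-unit is B at 16/6, and filling with it alone uses weight 3×6=18. No mix of the others beats 3×16 = 48.

$48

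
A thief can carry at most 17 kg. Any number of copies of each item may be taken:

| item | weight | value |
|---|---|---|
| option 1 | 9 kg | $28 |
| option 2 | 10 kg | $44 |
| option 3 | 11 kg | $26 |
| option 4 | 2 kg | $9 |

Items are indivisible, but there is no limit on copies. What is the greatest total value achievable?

$72

Best value-per-unit is option 4 at 9/2, and filling with it alone uses weight 8×2=16. No mix of the others beats 8×9 = 72.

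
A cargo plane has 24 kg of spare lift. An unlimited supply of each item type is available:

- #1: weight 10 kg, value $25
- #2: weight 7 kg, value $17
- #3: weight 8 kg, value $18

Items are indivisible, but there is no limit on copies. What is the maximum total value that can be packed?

Best value-per-unit is #1 at 25/10; filling with it alone gives 2×25 = 50.
Optimal mix: 1×#1 + 2×#2 → weight 24, value 59.

$59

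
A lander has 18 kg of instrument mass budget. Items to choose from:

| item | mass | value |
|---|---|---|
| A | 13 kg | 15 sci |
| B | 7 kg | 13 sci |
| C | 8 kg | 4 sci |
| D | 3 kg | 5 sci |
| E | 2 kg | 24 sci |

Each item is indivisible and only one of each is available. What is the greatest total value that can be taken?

Check high-value combinations within 18 kg:
- A+D+E: mass 13+3+2=18, value 15+5+24=44
- B+D+E: mass 7+3+2=12, value 13+5+24=42
- B+C+E: mass 7+8+2=17, value 13+4+24=41
- A+E: mass 13+2=15, value 15+24=39
Best: 44 sci.

44 sci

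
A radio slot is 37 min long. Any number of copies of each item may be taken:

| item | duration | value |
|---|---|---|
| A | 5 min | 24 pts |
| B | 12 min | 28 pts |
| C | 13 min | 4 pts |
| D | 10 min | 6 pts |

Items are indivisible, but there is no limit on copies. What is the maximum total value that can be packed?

Best value-per-unit is A at 24/5, and filling with it alone uses duration 7×5=35. No mix of the others beats 7×24 = 168.

168 pts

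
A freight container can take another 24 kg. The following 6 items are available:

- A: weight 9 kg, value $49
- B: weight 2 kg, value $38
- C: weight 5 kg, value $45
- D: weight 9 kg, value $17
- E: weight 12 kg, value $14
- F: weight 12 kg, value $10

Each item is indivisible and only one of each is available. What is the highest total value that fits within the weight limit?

$132

Check high-value combinations within 24 kg:
- A+B+C: weight 9+2+5=16, value 49+38+45=132
- A+C+D: weight 9+5+9=23, value 49+45+17=111
- A+B+D: weight 9+2+9=20, value 49+38+17=104
- A+B+E: weight 9+2+12=23, value 49+38+14=101
- B+C+D: weight 2+5+9=16, value 38+45+17=100
Best: $132.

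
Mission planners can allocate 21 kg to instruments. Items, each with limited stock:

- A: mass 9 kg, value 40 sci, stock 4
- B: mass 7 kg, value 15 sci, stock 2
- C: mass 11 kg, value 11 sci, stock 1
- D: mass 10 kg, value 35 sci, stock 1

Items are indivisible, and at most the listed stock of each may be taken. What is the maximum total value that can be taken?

80 sci

Top feasible selections:
- 2×A: mass 18, value 80
- 1×A + 1×D: mass 19, value 75
- 1×A + 1×B: mass 16, value 55
- 1×A + 1×C: mass 20, value 51
Best: 80 sci.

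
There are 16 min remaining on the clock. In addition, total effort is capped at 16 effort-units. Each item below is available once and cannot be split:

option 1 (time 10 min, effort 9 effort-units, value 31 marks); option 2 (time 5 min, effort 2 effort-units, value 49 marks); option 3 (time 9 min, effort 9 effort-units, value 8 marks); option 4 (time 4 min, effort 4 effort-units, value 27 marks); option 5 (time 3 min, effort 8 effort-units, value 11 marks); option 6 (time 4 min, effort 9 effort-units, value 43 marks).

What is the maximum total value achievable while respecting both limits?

Feasible sets respecting both limits:
- option 2+option 4+option 6: time 13, effort 15, value 119
- option 2+option 6: time 9, effort 11, value 92
- option 2+option 4+option 5: time 12, effort 14, value 87
Best: 119 marks.

119 marks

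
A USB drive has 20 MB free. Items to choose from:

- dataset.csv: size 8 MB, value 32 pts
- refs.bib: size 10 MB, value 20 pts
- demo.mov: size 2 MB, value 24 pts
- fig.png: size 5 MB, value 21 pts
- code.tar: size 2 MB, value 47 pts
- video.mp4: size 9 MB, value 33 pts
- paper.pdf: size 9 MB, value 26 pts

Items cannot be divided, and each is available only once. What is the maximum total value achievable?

This is a 0/1 knapsack; check combinations near the capacity.
- demo.mov+fig.png+code.tar+video.mp4: size 2+5+2+9=18, value 24+21+47+33=125
- dataset.csv+demo.mov+fig.png+code.tar: size 8+2+5+2=17, value 32+24+21+47=124
- demo.mov+fig.png+code.tar+paper.pdf: size 2+5+2+9=18, value 24+21+47+26=118
Best: 125 pts.

125 pts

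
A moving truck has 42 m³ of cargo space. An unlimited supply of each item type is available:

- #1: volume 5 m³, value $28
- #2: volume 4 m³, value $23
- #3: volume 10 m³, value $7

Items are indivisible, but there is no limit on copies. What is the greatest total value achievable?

$240

Best value-per-unit is #2 at 23/4; filling with it alone gives 10×23 = 230.
Optimal mix: 2×#1 + 8×#2 → volume 42, value 240.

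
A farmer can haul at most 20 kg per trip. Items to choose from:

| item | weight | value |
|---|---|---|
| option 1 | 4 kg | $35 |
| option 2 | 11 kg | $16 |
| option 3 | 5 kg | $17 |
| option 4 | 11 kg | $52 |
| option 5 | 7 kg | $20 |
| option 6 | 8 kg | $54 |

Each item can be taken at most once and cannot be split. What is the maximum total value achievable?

This is a 0/1 knapsack; check combinations near the capacity.
- option 1+option 5+option 6: weight 4+7+8=19, value 35+20+54=109
- option 1+option 3+option 6: weight 4+5+8=17, value 35+17+54=106
- option 4+option 6: weight 11+8=19, value 52+54=106
- option 1+option 3+option 4: weight 4+5+11=20, value 35+17+52=104
Best: $109.

$109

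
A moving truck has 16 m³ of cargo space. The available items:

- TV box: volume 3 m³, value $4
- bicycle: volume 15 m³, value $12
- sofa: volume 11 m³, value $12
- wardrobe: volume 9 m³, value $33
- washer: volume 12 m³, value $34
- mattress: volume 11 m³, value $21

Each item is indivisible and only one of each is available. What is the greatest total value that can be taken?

$38

Check high-value combinations within 16 m³:
- TV box+washer: volume 3+12=15, value 4+34=38
- TV box+wardrobe: volume 3+9=12, value 4+33=37
- washer: volume 12, value 34
- wardrobe: volume 9, value 33
- TV box+mattress: volume 3+11=14, value 4+21=25
Best: $38.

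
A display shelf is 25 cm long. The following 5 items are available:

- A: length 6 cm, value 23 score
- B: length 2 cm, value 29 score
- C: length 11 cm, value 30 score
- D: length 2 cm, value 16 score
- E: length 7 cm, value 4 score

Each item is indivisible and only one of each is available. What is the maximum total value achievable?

98 score

Check high-value combinations within 25 cm:
- A+B+C+D: length 6+2+11+2=21, value 23+29+30+16=98
- A+B+C: length 6+2+11=19, value 23+29+30=82
- B+C+D+E: length 2+11+2+7=22, value 29+30+16+4=79
- B+C+D: length 2+11+2=15, value 29+30+16=75
Best: 98 score.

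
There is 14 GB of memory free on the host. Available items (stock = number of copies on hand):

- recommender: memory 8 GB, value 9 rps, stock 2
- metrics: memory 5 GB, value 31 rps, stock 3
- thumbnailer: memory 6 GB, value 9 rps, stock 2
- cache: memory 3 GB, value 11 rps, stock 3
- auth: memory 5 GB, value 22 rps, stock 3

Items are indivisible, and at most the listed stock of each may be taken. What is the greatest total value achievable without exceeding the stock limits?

Best selections within memory 14 and stock limits:
- 2×metrics + 1×cache: memory 13, value 73
- 1×metrics + 1×cache + 1×auth: memory 13, value 64
Best: 73 rps.

73 rps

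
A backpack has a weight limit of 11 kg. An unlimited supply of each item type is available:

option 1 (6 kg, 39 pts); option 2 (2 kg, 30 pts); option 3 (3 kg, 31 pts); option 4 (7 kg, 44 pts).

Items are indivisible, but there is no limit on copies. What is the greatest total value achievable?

151 pts

Best value-per-unit is option 2 at 30/2; filling with it alone gives 5×30 = 150.
Optimal mix: 4×option 2 + 1×option 3 → weight 11, value 151.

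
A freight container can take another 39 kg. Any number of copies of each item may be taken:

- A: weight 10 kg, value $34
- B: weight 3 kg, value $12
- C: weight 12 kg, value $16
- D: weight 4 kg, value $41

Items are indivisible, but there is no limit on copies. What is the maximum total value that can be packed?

$381

Best value-per-unit is D at 41/4; filling with it alone gives 9×41 = 369.
Optimal mix: 1×B + 9×D → weight 39, value 381.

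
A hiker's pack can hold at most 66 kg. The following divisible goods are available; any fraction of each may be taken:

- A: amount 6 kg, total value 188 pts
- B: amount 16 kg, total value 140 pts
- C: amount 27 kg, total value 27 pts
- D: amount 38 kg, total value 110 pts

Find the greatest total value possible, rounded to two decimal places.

Take in order of value per unit:
- A (188/6 per unit): all 6 → value 188, running total 188.00
- B (140/16 per unit): all 16 → value 140, running total 328.00
- D (110/38 per unit): all 38 → value 110, running total 438.00
- C (27/27 per unit): 6 of 27 → value 6×27/27 = 6.0000, running total 444.00
Total 444.00.

444.00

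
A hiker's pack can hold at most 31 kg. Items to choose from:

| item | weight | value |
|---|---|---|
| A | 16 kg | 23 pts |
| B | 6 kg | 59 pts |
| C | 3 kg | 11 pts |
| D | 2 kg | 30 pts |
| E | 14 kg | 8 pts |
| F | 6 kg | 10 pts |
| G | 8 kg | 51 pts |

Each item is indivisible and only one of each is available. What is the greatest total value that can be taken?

Check high-value combinations within 31 kg:
- B+C+D+F+G: weight 6+3+2+6+8=25, value 59+11+30+10+51=161
- B+C+D+G: weight 6+3+2+8=19, value 59+11+30+51=151
- B+D+F+G: weight 6+2+6+8=22, value 59+30+10+51=150
- B+D+E+G: weight 6+2+14+8=30, value 59+30+8+51=148
- B+D+G: weight 6+2+8=16, value 59+30+51=140
Best: 161 pts.

161 pts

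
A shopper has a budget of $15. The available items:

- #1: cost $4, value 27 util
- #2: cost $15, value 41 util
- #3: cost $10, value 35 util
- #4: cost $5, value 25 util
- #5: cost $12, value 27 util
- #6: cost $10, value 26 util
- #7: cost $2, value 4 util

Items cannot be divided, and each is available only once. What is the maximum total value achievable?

Check high-value combinations within $15:
- #1+#3: cost 4+10=14, value 27+35=62
- #3+#4: cost 10+5=15, value 35+25=60
- #1+#4+#7: cost 4+5+2=11, value 27+25+4=56
Best: 62 util.

62 util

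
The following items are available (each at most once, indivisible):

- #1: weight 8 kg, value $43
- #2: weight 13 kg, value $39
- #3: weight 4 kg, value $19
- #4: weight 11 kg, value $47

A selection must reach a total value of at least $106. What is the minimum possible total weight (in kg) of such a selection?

23

Subsets with value ≥ 106, sorted by total weight:
- #1+#3+#4: weight 23, value 109
- #1+#2+#4: weight 32, value 129
Minimum weight: 23 kg.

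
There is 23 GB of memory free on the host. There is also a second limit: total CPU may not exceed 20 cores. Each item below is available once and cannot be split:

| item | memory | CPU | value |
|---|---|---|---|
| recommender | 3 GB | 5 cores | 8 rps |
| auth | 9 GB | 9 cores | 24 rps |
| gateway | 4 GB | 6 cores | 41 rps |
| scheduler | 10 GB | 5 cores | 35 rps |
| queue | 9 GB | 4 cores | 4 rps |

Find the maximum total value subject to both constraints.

Feasible sets respecting both limits:
- auth+gateway+scheduler: memory 23, CPU 20, value 100
- recommender+gateway+scheduler: memory 17, CPU 16, value 84
- gateway+scheduler+queue: memory 23, CPU 15, value 80
- gateway+scheduler: memory 14, CPU 11, value 76
Best: 100 rps.

100 rps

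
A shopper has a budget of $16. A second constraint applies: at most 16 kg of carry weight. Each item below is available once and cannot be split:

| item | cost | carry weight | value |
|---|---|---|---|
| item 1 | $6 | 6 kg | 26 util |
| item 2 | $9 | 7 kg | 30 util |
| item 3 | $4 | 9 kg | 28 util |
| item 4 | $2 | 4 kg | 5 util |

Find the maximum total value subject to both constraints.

Feasible sets respecting both limits:
- item 2+item 3: cost 13, carry weight 16, value 58
- item 1+item 2: cost 15, carry weight 13, value 56
- item 1+item 3: cost 10, carry weight 15, value 54
- item 2+item 4: cost 11, carry weight 11, value 35
Best: 58 util.

58 util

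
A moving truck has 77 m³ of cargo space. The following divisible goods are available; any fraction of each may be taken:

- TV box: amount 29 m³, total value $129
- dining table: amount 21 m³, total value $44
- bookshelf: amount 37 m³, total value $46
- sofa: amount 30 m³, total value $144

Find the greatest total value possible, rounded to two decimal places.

Take in order of value per unit:
- sofa (144/30 per unit): all 30 → value 144, running total 144.00
- TV box (129/29 per unit): all 29 → value 129, running total 273.00
- dining table (44/21 per unit): 18 of 21 → value 18×44/21 = 37.7143, running total 310.71
Total 310.71.

310.71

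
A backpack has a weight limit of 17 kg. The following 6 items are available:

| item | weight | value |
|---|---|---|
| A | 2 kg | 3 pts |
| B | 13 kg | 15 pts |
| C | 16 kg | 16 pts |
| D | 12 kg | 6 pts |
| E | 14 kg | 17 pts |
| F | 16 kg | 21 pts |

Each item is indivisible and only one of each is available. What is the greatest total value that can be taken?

21 pts

This is a 0/1 knapsack; check combinations near the capacity.
- F: weight 16, value 21
- A+E: weight 2+14=16, value 3+17=20
- A+B: weight 2+13=15, value 3+15=18
- E: weight 14, value 17
Best: 21 pts.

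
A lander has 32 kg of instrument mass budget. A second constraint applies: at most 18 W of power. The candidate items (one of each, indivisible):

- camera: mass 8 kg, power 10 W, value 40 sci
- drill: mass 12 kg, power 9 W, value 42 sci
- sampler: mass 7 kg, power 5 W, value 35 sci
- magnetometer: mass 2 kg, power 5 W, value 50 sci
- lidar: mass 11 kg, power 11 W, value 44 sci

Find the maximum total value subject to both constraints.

Feasible sets respecting both limits:
- magnetometer+lidar: mass 13, power 16, value 94
- drill+magnetometer: mass 14, power 14, value 92
- camera+magnetometer: mass 10, power 15, value 90
Best: 94 sci.

94 sci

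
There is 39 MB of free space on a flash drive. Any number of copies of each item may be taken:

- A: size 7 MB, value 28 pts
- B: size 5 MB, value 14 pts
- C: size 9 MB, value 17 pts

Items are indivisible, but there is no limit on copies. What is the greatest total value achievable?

140 pts

Best value-per-unit is A at 28/7, and filling with it alone uses size 5×7=35. No mix of the others beats 5×28 = 140.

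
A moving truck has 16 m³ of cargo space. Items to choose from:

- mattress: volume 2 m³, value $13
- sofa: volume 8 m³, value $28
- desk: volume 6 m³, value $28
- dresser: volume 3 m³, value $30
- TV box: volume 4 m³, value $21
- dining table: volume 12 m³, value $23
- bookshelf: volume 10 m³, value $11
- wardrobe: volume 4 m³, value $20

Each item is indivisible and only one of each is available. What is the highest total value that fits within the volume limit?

Check high-value combinations within 16 m³:
- mattress+desk+dresser+TV box: volume 2+6+3+4=15, value 13+28+30+21=92
- mattress+desk+dresser+wardrobe: volume 2+6+3+4=15, value 13+28+30+20=91
- mattress+dresser+TV box+wardrobe: volume 2+3+4+4=13, value 13+30+21+20=84
- mattress+desk+TV box+wardrobe: volume 2+6+4+4=16, value 13+28+21+20=82
- desk+dresser+TV box: volume 6+3+4=13, value 28+30+21=79
Best: $92.

$92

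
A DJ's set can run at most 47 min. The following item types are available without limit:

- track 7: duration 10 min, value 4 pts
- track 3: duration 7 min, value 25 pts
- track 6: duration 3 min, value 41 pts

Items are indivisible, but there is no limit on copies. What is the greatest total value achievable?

Best value-per-unit is track 6 at 41/3, and filling with it alone uses duration 15×3=45. No mix of the others beats 15×41 = 615.

615 pts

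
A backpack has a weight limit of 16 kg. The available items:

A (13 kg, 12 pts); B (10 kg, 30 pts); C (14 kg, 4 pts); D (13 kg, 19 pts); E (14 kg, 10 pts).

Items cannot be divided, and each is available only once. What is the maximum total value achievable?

30 pts

Check high-value combinations within 16 kg:
- B: weight 10, value 30
- D: weight 13, value 19
- A: weight 13, value 12
Best: 30 pts.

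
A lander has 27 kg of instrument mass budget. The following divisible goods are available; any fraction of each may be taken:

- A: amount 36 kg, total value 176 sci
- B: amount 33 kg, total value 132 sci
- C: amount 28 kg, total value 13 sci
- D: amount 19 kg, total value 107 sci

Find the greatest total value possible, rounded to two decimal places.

Take in order of value per unit:
- D (107/19 per unit): all 19 → value 107, running total 107.00
- A (176/36 per unit): 8 of 36 → value 8×176/36 = 39.1111, running total 146.11
Total 146.11.

146.11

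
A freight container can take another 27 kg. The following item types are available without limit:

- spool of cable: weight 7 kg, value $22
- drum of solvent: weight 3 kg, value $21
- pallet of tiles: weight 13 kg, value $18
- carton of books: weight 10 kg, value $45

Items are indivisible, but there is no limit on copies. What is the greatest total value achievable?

Best value-per-unit is drum of solvent at 21/3, and filling with it alone uses weight 9×3=27. No mix of the others beats 9×21 = 189.

$189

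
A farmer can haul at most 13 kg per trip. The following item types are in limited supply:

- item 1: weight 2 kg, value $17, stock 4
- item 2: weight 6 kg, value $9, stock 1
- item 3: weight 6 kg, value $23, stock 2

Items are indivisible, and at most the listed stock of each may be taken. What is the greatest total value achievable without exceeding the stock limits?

Top feasible selections:
- 3×item 1 + 1×item 3: weight 12, value 74
- 4×item 1: weight 8, value 68
- 3×item 1 + 1×item 2: weight 12, value 60
Best: $74.

$74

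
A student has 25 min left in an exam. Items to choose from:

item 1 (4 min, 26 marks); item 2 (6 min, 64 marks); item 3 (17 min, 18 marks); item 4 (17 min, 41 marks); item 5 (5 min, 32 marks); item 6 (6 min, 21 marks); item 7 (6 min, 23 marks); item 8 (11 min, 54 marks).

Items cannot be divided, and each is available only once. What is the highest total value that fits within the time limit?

Check high-value combinations within 25 min:
- item 2+item 5+item 8: time 6+5+11=22, value 64+32+54=150
- item 1+item 2+item 5+item 7: time 4+6+5+6=21, value 26+64+32+23=145
- item 1+item 2+item 8: time 4+6+11=21, value 26+64+54=144
Best: 150 marks.

150 marks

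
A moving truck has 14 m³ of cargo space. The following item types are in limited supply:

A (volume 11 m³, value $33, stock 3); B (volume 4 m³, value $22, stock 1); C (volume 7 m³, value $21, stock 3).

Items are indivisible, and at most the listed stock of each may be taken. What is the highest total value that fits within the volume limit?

$43

Top feasible selections:
- 1×B + 1×C: volume 11, value 43
- 2×C: volume 14, value 42
- 1×A: volume 11, value 33
Best: $43.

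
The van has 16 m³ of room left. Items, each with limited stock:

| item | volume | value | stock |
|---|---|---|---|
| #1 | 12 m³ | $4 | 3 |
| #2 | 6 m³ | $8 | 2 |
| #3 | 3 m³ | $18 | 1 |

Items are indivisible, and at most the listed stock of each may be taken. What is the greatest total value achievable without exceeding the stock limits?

Best selections within volume 16 and stock limits:
- 2×#2 + 1×#3: volume 15, value 34
- 1×#2 + 1×#3: volume 9, value 26
- 1×#1 + 1×#3: volume 15, value 22
- 1×#3: volume 3, value 18
Best: $34.

$34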